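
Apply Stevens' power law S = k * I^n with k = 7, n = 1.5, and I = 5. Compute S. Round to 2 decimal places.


S = 7 * 5^1.5
5^1.5 = 11.1803
S = 7 * 11.1803
= 78.26


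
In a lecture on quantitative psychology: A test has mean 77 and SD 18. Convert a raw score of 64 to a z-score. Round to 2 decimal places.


z = (X - mu) / sigma
= (64 - 77) / 18
= -13 / 18
= -0.72


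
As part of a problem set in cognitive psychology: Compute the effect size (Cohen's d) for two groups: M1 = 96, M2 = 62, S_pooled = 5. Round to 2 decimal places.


Cohen's d = (M1 - M2) / S_pooled
= (96 - 62) / 5
= 34 / 5
= 6.80


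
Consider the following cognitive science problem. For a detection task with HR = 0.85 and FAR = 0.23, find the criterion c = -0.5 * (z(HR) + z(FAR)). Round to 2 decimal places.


c = -0.5 * (z(HR) + z(FAR))
z(0.85) = 1.0364
z(0.23) = -0.7388
c = -0.5 * (1.0364 + -0.7388)
= -0.5 * 0.2976
= -0.15


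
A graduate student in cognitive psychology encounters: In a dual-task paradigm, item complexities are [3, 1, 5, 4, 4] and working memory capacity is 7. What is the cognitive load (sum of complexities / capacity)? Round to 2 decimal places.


Total complexity = 3 + 1 + 5 + 4 + 4 = 17
Load = total / capacity = 17 / 7
= 2.43


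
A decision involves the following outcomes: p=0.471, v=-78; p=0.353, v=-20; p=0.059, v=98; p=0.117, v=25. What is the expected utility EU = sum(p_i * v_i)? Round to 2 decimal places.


EU = sum(p_i * v_i)
0.471 * -78 = -36.738
0.353 * -20 = -7.06
0.059 * 98 = 5.782
0.117 * 25 = 2.925
EU = -36.738 + -7.06 + 5.782 + 2.925
= -35.09


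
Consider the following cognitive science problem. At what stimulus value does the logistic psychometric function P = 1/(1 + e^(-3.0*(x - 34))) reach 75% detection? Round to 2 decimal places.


At P = 0.75: 0.75 = 1/(1 + e^(-k*(x-x0)))
Solving: e^(-k*(x-x0)) = 1/3
x = x0 + ln(3)/k
ln(3) = 1.0986
x = 34 + 1.0986/3.0
= 34 + 0.3662
= 34.37


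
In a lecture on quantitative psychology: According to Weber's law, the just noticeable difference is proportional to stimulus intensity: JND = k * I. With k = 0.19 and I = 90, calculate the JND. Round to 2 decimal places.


JND = k * I
JND = 0.19 * 90
= 17.10


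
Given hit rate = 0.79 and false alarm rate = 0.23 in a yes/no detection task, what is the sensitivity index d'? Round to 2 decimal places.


d' = z(HR) - z(FAR)
z(0.79) = 0.8064
z(0.23) = -0.7388
d' = 0.8064 - -0.7388
= 1.55


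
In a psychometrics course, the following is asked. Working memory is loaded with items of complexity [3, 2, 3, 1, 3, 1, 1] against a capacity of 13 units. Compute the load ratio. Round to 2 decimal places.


Total complexity = 3 + 2 + 3 + 1 + 3 + 1 + 1 = 14
Load = total / capacity = 14 / 13
= 1.08


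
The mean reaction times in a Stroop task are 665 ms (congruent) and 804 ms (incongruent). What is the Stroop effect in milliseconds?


Stroop effect = RT(incongruent) - RT(congruent)
= 804 - 665
= 139 ms


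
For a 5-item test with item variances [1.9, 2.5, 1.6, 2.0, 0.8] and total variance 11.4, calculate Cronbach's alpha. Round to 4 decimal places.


alpha = (k/(k-1)) * (1 - sum(s_i^2)/s_total^2)
sum(item variances) = 8.8
k/(k-1) = 5/4 = 1.25
1 - 8.8/11.4 = 1 - 0.77193 = 0.22807
alpha = 1.25 * 0.22807
= 0.2851


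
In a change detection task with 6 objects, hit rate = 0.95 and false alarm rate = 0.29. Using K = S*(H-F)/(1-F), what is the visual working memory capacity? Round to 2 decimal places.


K = S * (H - F) / (1 - F)
H - F = 0.66
1 - F = 0.71
K = 6 * 0.66 / 0.71
= 5.58


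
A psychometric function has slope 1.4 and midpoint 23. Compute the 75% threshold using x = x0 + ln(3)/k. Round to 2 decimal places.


At P = 0.75: 0.75 = 1/(1 + e^(-k*(x-x0)))
Solving: e^(-k*(x-x0)) = 1/3
x = x0 + ln(3)/k
ln(3) = 1.0986
x = 23 + 1.0986/1.4
= 23 + 0.7847
= 23.78


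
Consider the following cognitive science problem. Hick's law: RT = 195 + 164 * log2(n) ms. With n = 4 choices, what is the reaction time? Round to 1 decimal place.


RT = 195 + 164 * log2(4)
log2(4) = 2.0
RT = 195 + 164 * 2.0
= 195 + 328.0
= 523.0 ms


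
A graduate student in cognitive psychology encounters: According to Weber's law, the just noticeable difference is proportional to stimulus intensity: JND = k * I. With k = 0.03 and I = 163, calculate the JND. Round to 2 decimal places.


JND = k * I
JND = 0.03 * 163
= 4.89


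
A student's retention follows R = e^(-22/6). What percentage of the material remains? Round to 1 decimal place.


R = e^(-t/S)
-t/S = -22/6 = -3.666667
R = e^(-3.666667) = 0.025562
Percentage = 0.025562 * 100
= 2.6


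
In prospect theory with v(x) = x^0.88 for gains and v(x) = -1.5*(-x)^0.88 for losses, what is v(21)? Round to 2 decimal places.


Since x = 21 >= 0, use v(x) = x^0.88
21^0.88 = 14.5731
v(21) = 14.57


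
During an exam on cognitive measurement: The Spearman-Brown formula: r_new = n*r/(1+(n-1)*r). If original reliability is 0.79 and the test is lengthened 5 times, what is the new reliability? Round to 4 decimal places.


r_new = n*r / (1 + (n-1)*r)
Numerator = 5 * 0.79 = 3.95
Denominator = 1 + 4 * 0.79 = 4.16
r_new = 3.95 / 4.16
= 0.9495


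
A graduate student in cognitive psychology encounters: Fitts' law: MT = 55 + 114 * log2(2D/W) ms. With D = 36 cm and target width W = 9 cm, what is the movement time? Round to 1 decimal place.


MT = 55 + 114 * log2(2*36/9)
2D/W = 8.0
log2(8.0) = 3.0
MT = 55 + 114 * 3.0
= 397.0 ms


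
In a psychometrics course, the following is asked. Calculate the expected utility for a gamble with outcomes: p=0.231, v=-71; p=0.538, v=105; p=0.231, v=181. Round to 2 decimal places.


EU = sum(p_i * v_i)
0.231 * -71 = -16.401
0.538 * 105 = 56.49
0.231 * 181 = 41.811
EU = -16.401 + 56.49 + 41.811
= 81.90


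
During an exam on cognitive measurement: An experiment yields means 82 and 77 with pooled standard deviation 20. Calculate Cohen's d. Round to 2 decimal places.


Cohen's d = (M1 - M2) / S_pooled
= (82 - 77) / 20
= 5 / 20
= 0.25


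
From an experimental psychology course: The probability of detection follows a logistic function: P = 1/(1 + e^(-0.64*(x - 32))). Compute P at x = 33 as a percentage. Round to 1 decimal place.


P(x) = 1/(1 + e^(-0.64*(33 - 32)))
Exponent = -0.64 * 1 = -0.64
e^(-0.64) = 0.527292
P = 1/(1 + 0.527292) = 0.654754
Percentage = 65.5


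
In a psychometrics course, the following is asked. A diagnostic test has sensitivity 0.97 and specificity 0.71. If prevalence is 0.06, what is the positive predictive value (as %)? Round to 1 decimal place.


PPV = (sens * prev) / (sens * prev + (1-spec) * (1-prev))
Numerator = 0.97 * 0.06 = 0.0582
P(positive and no disease) = (1 - spec) * (1 - prev) = (1 - 0.71) * (1 - 0.06) = 0.2726
Denominator = 0.0582 + 0.2726 = 0.3308
PPV = 0.0582 / 0.3308 = 0.175937
As percentage = 17.6


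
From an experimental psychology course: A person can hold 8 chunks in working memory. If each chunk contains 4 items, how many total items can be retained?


Total items = chunks * items_per_chunk
= 8 * 4
= 32


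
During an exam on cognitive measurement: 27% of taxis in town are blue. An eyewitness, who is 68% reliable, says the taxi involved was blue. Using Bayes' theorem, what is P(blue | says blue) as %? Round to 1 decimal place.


P(blue | says blue) = P(says blue | blue)*P(blue) / [P(says blue | blue)*P(blue) + P(says blue | not blue)*P(not blue)]
Numerator = 0.68 * 0.27 = 0.1836
False identification = 0.32 * 0.73 = 0.2336
P = 0.1836 / (0.1836 + 0.2336)
= 0.1836 / 0.4172
As percentage = 44.0


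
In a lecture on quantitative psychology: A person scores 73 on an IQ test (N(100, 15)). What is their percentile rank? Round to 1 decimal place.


z = (IQ - mean) / SD
z = (73 - 100) / 15 = -1.8
Percentile = Phi(-1.8) * 100
Phi(-1.8) = 0.03593
= 3.6


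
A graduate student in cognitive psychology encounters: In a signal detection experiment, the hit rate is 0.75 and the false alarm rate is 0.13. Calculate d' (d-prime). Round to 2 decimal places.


d' = z(HR) - z(FAR)
z(0.75) = 0.6745
z(0.13) = -1.1264
d' = 0.6745 - -1.1264
= 1.80


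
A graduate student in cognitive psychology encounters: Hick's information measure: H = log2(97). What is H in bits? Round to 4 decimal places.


H = log2(n)
H = log2(97)
= 6.5999


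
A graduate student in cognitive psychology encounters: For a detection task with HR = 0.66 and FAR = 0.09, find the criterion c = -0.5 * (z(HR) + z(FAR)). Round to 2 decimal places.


c = -0.5 * (z(HR) + z(FAR))
z(0.66) = 0.4125
z(0.09) = -1.3408
c = -0.5 * (0.4125 + -1.3408)
= -0.5 * -0.9283
= 0.46


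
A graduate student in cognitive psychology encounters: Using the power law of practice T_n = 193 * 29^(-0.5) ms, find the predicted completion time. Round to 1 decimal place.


T_n = 193 * 29^(-0.5)
29^(-0.5) = 0.185695
T_n = 193 * 0.185695
= 35.8 ms


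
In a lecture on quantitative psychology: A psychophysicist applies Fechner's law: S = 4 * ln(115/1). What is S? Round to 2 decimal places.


S = 4 * ln(115/1)
I/I0 = 115.0
ln(115.0) = 4.7449
S = 4 * 4.7449
= 18.98


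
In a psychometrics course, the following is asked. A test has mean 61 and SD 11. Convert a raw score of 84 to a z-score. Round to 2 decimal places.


z = (X - mu) / sigma
= (84 - 61) / 11
= 23 / 11
= 2.09


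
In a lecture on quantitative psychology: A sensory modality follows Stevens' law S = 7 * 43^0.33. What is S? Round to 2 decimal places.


S = 7 * 43^0.33
43^0.33 = 3.4597
S = 7 * 3.4597
= 24.22


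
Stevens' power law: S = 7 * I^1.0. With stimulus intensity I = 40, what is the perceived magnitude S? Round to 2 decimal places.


S = 7 * 40^1.0
40^1.0 = 40.0
S = 7 * 40.0
= 280.00


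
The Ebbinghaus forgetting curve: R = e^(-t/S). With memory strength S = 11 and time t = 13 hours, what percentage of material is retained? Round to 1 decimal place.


R = e^(-t/S)
-t/S = -13/11 = -1.181818
R = e^(-1.181818) = 0.306721
Percentage = 0.306721 * 100
= 30.7


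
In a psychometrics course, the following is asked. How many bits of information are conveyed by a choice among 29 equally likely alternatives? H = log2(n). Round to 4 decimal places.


H = log2(n)
H = log2(29)
= 4.8580


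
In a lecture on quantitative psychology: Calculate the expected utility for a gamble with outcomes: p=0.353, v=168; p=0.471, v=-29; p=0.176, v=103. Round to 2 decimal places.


EU = sum(p_i * v_i)
0.353 * 168 = 59.304
0.471 * -29 = -13.659
0.176 * 103 = 18.128
EU = 59.304 + -13.659 + 18.128
= 63.77


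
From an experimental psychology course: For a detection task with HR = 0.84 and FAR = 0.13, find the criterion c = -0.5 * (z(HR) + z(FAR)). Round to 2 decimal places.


c = -0.5 * (z(HR) + z(FAR))
z(0.84) = 0.9945
z(0.13) = -1.1264
c = -0.5 * (0.9945 + -1.1264)
= -0.5 * -0.1319
= 0.07


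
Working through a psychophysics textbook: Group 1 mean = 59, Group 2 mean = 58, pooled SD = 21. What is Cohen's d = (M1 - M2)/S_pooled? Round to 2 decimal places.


Cohen's d = (M1 - M2) / S_pooled
= (59 - 58) / 21
= 1 / 21
= 0.05


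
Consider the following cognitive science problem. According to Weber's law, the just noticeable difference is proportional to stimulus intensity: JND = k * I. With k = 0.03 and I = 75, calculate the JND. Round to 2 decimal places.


JND = k * I
JND = 0.03 * 75
= 2.25


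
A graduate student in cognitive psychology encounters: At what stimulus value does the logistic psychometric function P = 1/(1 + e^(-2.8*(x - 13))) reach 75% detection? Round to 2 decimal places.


At P = 0.75: 0.75 = 1/(1 + e^(-k*(x-x0)))
Solving: e^(-k*(x-x0)) = 1/3
x = x0 + ln(3)/k
ln(3) = 1.0986
x = 13 + 1.0986/2.8
= 13 + 0.3924
= 13.39


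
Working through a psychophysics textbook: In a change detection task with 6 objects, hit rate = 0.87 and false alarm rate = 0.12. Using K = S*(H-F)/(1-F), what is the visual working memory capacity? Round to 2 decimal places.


K = S * (H - F) / (1 - F)
H - F = 0.75
1 - F = 0.88
K = 6 * 0.75 / 0.88
= 5.11


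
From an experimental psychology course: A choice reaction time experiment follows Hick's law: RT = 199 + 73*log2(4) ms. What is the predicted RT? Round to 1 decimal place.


RT = 199 + 73 * log2(4)
log2(4) = 2.0
RT = 199 + 73 * 2.0
= 199 + 146.0
= 345.0 ms


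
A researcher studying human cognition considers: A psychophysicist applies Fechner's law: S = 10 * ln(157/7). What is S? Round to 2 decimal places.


S = 10 * ln(157/7)
I/I0 = 22.428571
ln(22.428571) = 3.1103
S = 10 * 3.1103
= 31.10


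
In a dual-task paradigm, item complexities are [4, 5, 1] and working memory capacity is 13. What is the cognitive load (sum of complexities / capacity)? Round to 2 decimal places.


Total complexity = 4 + 5 + 1 = 10
Load = total / capacity = 10 / 13
= 0.77


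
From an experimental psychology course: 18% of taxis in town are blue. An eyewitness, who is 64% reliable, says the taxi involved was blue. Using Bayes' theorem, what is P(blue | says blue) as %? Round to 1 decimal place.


P(blue | says blue) = P(says blue | blue)*P(blue) / [P(says blue | blue)*P(blue) + P(says blue | not blue)*P(not blue)]
Numerator = 0.64 * 0.18 = 0.1152
False identification = 0.36 * 0.82 = 0.2952
P = 0.1152 / (0.1152 + 0.2952)
= 0.1152 / 0.4104
As percentage = 28.1


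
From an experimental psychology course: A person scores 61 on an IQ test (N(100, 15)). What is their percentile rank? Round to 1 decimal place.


z = (IQ - mean) / SD
z = (61 - 100) / 15 = -2.6
Percentile = Phi(-2.6) * 100
Phi(-2.6) = 0.004661
= 0.5


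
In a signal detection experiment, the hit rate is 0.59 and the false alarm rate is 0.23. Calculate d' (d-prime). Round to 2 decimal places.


d' = z(HR) - z(FAR)
z(0.59) = 0.2275
z(0.23) = -0.7388
d' = 0.2275 - -0.7388
= 0.97


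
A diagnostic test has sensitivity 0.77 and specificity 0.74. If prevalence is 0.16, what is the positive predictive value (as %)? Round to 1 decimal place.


PPV = (sens * prev) / (sens * prev + (1-spec) * (1-prev))
Numerator = 0.77 * 0.16 = 0.1232
P(positive and no disease) = (1 - spec) * (1 - prev) = (1 - 0.74) * (1 - 0.16) = 0.2184
Denominator = 0.1232 + 0.2184 = 0.3416
PPV = 0.1232 / 0.3416 = 0.360656
As percentage = 36.1


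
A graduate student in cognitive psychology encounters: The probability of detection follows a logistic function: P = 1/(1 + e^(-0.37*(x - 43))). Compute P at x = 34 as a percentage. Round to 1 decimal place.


P(x) = 1/(1 + e^(-0.37*(34 - 43)))
Exponent = -0.37 * -9 = 3.33
e^(3.33) = 27.938342
P = 1/(1 + 27.938342) = 0.034556
Percentage = 3.5


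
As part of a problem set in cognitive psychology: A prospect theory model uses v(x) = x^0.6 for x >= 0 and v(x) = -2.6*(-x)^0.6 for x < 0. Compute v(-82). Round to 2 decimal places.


Since x = -82 < 0, use v(x) = -lambda*(-x)^alpha
(-x) = 82
82^0.6 = 14.0698
v(-82) = -2.6 * 14.0698
= -36.58


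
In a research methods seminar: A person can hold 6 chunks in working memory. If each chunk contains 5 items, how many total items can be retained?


Total items = chunks * items_per_chunk
= 6 * 5
= 30


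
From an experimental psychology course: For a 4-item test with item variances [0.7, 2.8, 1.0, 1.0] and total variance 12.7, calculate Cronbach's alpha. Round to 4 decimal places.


alpha = (k/(k-1)) * (1 - sum(s_i^2)/s_total^2)
sum(item variances) = 5.5
k/(k-1) = 4/3 = 1.333333
1 - 5.5/12.7 = 1 - 0.433071 = 0.566929
alpha = 1.333333 * 0.566929
= 0.7559


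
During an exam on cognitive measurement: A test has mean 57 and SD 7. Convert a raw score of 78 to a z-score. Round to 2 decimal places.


z = (X - mu) / sigma
= (78 - 57) / 7
= 21 / 7
= 3.00


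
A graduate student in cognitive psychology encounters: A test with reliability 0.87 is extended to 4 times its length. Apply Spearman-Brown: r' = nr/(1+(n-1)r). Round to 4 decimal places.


r_new = n*r / (1 + (n-1)*r)
Numerator = 4 * 0.87 = 3.48
Denominator = 1 + 3 * 0.87 = 3.61
r_new = 3.48 / 3.61
= 0.9640


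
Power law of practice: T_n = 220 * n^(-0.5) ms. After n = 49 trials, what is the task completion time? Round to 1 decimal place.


T_n = 220 * 49^(-0.5)
49^(-0.5) = 0.142857
T_n = 220 * 0.142857
= 31.4 ms


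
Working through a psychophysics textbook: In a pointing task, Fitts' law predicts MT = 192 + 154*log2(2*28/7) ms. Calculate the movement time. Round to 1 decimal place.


MT = 192 + 154 * log2(2*28/7)
2D/W = 8.0
log2(8.0) = 3.0
MT = 192 + 154 * 3.0
= 654.0 ms


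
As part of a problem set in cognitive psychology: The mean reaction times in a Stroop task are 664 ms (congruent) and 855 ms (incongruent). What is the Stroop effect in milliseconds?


Stroop effect = RT(incongruent) - RT(congruent)
= 855 - 664
= 191 ms


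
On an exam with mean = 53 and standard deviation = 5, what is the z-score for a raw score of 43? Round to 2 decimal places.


z = (X - mu) / sigma
= (43 - 53) / 5
= -10 / 5
= -2.00


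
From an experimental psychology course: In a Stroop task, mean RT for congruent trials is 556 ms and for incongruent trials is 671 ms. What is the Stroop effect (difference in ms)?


Stroop effect = RT(incongruent) - RT(congruent)
= 671 - 556
= 115 ms


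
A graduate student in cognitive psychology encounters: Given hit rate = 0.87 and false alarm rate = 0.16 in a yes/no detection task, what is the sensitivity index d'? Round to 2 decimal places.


d' = z(HR) - z(FAR)
z(0.87) = 1.1264
z(0.16) = -0.9945
d' = 1.1264 - -0.9945
= 2.12


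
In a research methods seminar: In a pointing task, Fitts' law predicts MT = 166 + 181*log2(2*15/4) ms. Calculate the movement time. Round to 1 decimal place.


MT = 166 + 181 * log2(2*15/4)
2D/W = 7.5
log2(7.5) = 2.9069
MT = 166 + 181 * 2.9069
= 692.1 ms


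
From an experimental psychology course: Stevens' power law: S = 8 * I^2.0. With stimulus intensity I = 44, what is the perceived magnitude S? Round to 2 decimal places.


S = 8 * 44^2.0
44^2.0 = 1936.0
S = 8 * 1936.0
= 15488.00


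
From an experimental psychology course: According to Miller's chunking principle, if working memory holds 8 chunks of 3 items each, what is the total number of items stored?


Total items = chunks * items_per_chunk
= 8 * 3
= 24


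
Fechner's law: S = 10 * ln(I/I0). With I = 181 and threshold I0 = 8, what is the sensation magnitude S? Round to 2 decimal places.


S = 10 * ln(181/8)
I/I0 = 22.625
ln(22.625) = 3.1191
S = 10 * 3.1191
= 31.19


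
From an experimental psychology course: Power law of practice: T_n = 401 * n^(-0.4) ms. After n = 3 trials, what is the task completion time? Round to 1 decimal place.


T_n = 401 * 3^(-0.4)
3^(-0.4) = 0.644394
T_n = 401 * 0.644394
= 258.4 ms


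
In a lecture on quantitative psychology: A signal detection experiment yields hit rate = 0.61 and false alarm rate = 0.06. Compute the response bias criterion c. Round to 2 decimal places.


c = -0.5 * (z(HR) + z(FAR))
z(0.61) = 0.2793
z(0.06) = -1.5548
c = -0.5 * (0.2793 + -1.5548)
= -0.5 * -1.2755
= 0.64


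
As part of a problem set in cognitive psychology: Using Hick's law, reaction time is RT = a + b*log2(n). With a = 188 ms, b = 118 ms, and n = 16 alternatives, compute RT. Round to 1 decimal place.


RT = 188 + 118 * log2(16)
log2(16) = 4.0
RT = 188 + 118 * 4.0
= 188 + 472.0
= 660.0 ms


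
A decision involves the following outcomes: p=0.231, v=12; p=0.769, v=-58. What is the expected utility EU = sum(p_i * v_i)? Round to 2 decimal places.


EU = sum(p_i * v_i)
0.231 * 12 = 2.772
0.769 * -58 = -44.602
EU = 2.772 + -44.602
= -41.83


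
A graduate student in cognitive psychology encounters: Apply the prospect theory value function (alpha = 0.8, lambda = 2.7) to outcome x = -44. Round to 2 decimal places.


Since x = -44 < 0, use v(x) = -lambda*(-x)^alpha
(-x) = 44
44^0.8 = 20.6425
v(-44) = -2.7 * 20.6425
= -55.73


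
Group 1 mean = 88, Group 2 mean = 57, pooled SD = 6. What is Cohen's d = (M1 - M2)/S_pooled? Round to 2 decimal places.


Cohen's d = (M1 - M2) / S_pooled
= (88 - 57) / 6
= 31 / 6
= 5.17


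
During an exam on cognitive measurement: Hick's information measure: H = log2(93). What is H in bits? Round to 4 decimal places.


H = log2(n)
H = log2(93)
= 6.5392


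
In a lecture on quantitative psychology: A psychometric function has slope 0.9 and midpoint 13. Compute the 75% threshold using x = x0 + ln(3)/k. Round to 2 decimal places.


At P = 0.75: 0.75 = 1/(1 + e^(-k*(x-x0)))
Solving: e^(-k*(x-x0)) = 1/3
x = x0 + ln(3)/k
ln(3) = 1.0986
x = 13 + 1.0986/0.9
= 13 + 1.2207
= 14.22


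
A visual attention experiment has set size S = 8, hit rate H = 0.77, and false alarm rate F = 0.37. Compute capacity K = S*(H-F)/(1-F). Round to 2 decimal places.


K = S * (H - F) / (1 - F)
H - F = 0.4
1 - F = 0.63
K = 8 * 0.4 / 0.63
= 5.08


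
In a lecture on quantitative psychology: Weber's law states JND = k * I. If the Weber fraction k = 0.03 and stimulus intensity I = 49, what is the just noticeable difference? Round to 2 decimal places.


JND = k * I
JND = 0.03 * 49
= 1.47


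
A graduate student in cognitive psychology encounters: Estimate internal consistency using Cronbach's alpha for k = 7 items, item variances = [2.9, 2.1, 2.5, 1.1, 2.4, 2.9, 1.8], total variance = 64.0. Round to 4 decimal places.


alpha = (k/(k-1)) * (1 - sum(s_i^2)/s_total^2)
sum(item variances) = 15.7
k/(k-1) = 7/6 = 1.166667
1 - 15.7/64.0 = 1 - 0.245312 = 0.754688
alpha = 1.166667 * 0.754688
= 0.8805


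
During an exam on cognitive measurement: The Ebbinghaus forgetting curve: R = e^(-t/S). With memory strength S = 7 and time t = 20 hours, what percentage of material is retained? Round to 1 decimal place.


R = e^(-t/S)
-t/S = -20/7 = -2.857143
R = e^(-2.857143) = 0.057433
Percentage = 0.057433 * 100
= 5.7


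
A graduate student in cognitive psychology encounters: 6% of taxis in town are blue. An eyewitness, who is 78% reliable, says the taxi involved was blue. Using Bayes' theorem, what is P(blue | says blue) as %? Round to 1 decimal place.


P(blue | says blue) = P(says blue | blue)*P(blue) / [P(says blue | blue)*P(blue) + P(says blue | not blue)*P(not blue)]
Numerator = 0.78 * 0.06 = 0.0468
False identification = 0.22 * 0.94 = 0.2068
P = 0.0468 / (0.0468 + 0.2068)
= 0.0468 / 0.2536
As percentage = 18.5


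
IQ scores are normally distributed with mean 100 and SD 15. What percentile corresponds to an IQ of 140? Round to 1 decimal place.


z = (IQ - mean) / SD
z = (140 - 100) / 15 = 2.6667
Percentile = Phi(2.6667) * 100
Phi(2.6667) = 0.99617
= 99.6


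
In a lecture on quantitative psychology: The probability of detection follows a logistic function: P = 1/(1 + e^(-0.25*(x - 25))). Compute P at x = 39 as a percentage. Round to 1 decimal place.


P(x) = 1/(1 + e^(-0.25*(39 - 25)))
Exponent = -0.25 * 14 = -3.5
e^(-3.5) = 0.030197
P = 1/(1 + 0.030197) = 0.970688
Percentage = 97.1


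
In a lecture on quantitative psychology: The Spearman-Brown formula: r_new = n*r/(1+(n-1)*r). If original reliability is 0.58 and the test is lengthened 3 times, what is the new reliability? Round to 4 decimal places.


r_new = n*r / (1 + (n-1)*r)
Numerator = 3 * 0.58 = 1.74
Denominator = 1 + 2 * 0.58 = 2.16
r_new = 1.74 / 2.16
= 0.8056


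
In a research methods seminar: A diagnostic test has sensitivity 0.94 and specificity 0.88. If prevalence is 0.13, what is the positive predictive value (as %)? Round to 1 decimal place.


PPV = (sens * prev) / (sens * prev + (1-spec) * (1-prev))
Numerator = 0.94 * 0.13 = 0.1222
P(positive and no disease) = (1 - spec) * (1 - prev) = (1 - 0.88) * (1 - 0.13) = 0.1044
Denominator = 0.1222 + 0.1044 = 0.2266
PPV = 0.1222 / 0.2266 = 0.539276
As percentage = 53.9


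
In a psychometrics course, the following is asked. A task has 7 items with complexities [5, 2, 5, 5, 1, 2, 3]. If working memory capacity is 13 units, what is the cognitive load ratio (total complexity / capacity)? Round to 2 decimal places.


Total complexity = 5 + 2 + 5 + 5 + 1 + 2 + 3 = 23
Load = total / capacity = 23 / 13
= 1.77


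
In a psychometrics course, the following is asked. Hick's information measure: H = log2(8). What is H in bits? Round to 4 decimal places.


H = log2(n)
H = log2(8)
= 3.0000


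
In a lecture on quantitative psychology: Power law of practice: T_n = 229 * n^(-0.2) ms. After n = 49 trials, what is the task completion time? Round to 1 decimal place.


T_n = 229 * 49^(-0.2)
49^(-0.2) = 0.459157
T_n = 229 * 0.459157
= 105.1 ms


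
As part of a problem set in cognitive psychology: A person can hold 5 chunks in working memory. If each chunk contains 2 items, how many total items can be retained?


Total items = chunks * items_per_chunk
= 5 * 2
= 10


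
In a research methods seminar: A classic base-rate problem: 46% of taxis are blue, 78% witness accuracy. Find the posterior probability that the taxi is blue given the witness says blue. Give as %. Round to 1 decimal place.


P(blue | says blue) = P(says blue | blue)*P(blue) / [P(says blue | blue)*P(blue) + P(says blue | not blue)*P(not blue)]
Numerator = 0.78 * 0.46 = 0.3588
False identification = 0.22 * 0.54 = 0.1188
P = 0.3588 / (0.3588 + 0.1188)
= 0.3588 / 0.4776
As percentage = 75.1


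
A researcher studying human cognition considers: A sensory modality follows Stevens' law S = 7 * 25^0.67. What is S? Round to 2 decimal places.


S = 7 * 25^0.67
25^0.67 = 8.6421
S = 7 * 8.6421
= 60.49


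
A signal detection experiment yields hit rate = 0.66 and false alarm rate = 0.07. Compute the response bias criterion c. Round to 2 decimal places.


c = -0.5 * (z(HR) + z(FAR))
z(0.66) = 0.4125
z(0.07) = -1.4758
c = -0.5 * (0.4125 + -1.4758)
= -0.5 * -1.0633
= 0.53


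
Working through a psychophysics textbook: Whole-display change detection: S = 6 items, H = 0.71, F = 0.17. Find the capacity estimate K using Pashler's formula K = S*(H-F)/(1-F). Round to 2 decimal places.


K = S * (H - F) / (1 - F)
H - F = 0.54
1 - F = 0.83
K = 6 * 0.54 / 0.83
= 3.90


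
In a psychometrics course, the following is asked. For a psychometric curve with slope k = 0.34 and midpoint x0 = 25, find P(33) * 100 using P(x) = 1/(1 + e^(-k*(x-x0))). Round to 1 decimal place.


P(x) = 1/(1 + e^(-0.34*(33 - 25)))
Exponent = -0.34 * 8 = -2.72
e^(-2.72) = 0.065875
P = 1/(1 + 0.065875) = 0.938196
Percentage = 93.8


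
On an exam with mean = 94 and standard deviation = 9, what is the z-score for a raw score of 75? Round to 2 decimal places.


z = (X - mu) / sigma
= (75 - 94) / 9
= -19 / 9
= -2.11


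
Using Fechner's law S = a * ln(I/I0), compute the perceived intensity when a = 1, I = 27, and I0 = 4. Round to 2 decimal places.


S = 1 * ln(27/4)
I/I0 = 6.75
ln(6.75) = 1.9095
S = 1 * 1.9095
= 1.91


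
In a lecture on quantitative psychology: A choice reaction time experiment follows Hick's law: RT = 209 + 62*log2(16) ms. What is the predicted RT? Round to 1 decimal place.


RT = 209 + 62 * log2(16)
log2(16) = 4.0
RT = 209 + 62 * 4.0
= 209 + 248.0
= 457.0 ms


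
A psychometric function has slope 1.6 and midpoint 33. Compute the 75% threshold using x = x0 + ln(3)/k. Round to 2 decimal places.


At P = 0.75: 0.75 = 1/(1 + e^(-k*(x-x0)))
Solving: e^(-k*(x-x0)) = 1/3
x = x0 + ln(3)/k
ln(3) = 1.0986
x = 33 + 1.0986/1.6
= 33 + 0.6866
= 33.69


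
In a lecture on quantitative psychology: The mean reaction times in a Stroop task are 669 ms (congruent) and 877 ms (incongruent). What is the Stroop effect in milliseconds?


Stroop effect = RT(incongruent) - RT(congruent)
= 877 - 669
= 208 ms


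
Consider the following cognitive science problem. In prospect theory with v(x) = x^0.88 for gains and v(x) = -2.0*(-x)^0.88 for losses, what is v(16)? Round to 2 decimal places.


Since x = 16 >= 0, use v(x) = x^0.88
16^0.88 = 11.4716
v(16) = 11.47


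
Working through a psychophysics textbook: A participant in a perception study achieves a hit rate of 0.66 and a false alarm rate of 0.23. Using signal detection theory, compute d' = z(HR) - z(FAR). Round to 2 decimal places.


d' = z(HR) - z(FAR)
z(0.66) = 0.4125
z(0.23) = -0.7388
d' = 0.4125 - -0.7388
= 1.15


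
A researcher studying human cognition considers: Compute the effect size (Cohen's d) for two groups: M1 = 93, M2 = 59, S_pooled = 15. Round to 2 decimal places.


Cohen's d = (M1 - M2) / S_pooled
= (93 - 59) / 15
= 34 / 15
= 2.27


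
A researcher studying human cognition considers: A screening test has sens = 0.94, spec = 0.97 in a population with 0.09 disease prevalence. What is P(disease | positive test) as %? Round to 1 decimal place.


PPV = (sens * prev) / (sens * prev + (1-spec) * (1-prev))
Numerator = 0.94 * 0.09 = 0.0846
P(positive and no disease) = (1 - spec) * (1 - prev) = (1 - 0.97) * (1 - 0.09) = 0.0273
Denominator = 0.0846 + 0.0273 = 0.1119
PPV = 0.0846 / 0.1119 = 0.756032
As percentage = 75.6


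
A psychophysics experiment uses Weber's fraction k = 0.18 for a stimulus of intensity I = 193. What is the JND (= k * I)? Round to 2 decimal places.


JND = k * I
JND = 0.18 * 193
= 34.74


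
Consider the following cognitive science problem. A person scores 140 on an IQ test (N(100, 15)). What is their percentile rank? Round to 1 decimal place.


z = (IQ - mean) / SD
z = (140 - 100) / 15 = 2.6667
Percentile = Phi(2.6667) * 100
Phi(2.6667) = 0.99617
= 99.6


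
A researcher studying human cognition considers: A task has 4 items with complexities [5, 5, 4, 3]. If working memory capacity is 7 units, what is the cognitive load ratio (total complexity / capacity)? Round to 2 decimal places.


Total complexity = 5 + 5 + 4 + 3 = 17
Load = total / capacity = 17 / 7
= 2.43


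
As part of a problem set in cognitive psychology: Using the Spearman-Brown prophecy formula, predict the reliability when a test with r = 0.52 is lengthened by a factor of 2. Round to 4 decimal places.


r_new = n*r / (1 + (n-1)*r)
Numerator = 2 * 0.52 = 1.04
Denominator = 1 + 1 * 0.52 = 1.52
r_new = 1.04 / 1.52
= 0.6842


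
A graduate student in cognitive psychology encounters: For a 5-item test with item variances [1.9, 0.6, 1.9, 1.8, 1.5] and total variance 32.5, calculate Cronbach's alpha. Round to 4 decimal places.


alpha = (k/(k-1)) * (1 - sum(s_i^2)/s_total^2)
sum(item variances) = 7.7
k/(k-1) = 5/4 = 1.25
1 - 7.7/32.5 = 1 - 0.236923 = 0.763077
alpha = 1.25 * 0.763077
= 0.9538


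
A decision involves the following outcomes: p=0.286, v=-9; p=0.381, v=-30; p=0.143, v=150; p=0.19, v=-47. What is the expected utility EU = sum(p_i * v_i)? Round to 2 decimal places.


EU = sum(p_i * v_i)
0.286 * -9 = -2.574
0.381 * -30 = -11.43
0.143 * 150 = 21.45
0.19 * -47 = -8.93
EU = -2.574 + -11.43 + 21.45 + -8.93
= -1.48


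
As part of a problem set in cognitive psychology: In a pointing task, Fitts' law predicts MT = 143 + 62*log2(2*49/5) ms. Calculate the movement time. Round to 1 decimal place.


MT = 143 + 62 * log2(2*49/5)
2D/W = 19.6
log2(19.6) = 4.2928
MT = 143 + 62 * 4.2928
= 409.2 ms


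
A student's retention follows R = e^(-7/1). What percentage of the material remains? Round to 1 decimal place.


R = e^(-t/S)
-t/S = -7/1 = -7.0
R = e^(-7.0) = 0.000912
Percentage = 0.000912 * 100
= 0.1


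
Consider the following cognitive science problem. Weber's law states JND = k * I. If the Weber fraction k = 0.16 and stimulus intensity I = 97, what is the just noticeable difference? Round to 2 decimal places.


JND = k * I
JND = 0.16 * 97
= 15.52


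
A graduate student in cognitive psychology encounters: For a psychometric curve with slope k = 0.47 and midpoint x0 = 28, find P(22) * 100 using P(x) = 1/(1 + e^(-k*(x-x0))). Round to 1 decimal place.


P(x) = 1/(1 + e^(-0.47*(22 - 28)))
Exponent = -0.47 * -6 = 2.82
e^(2.82) = 16.776851
P = 1/(1 + 16.776851) = 0.056253
Percentage = 5.6


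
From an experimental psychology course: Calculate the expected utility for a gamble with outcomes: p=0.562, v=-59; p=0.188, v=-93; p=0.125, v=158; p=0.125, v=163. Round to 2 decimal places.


EU = sum(p_i * v_i)
0.562 * -59 = -33.158
0.188 * -93 = -17.484
0.125 * 158 = 19.75
0.125 * 163 = 20.375
EU = -33.158 + -17.484 + 19.75 + 20.375
= -10.52


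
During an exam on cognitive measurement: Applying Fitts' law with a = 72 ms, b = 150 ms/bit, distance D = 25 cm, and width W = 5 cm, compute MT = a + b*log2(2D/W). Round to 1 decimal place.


MT = 72 + 150 * log2(2*25/5)
2D/W = 10.0
log2(10.0) = 3.3219
MT = 72 + 150 * 3.3219
= 570.3 ms


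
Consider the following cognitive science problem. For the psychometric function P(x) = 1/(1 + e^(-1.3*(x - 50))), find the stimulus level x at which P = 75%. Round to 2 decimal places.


At P = 0.75: 0.75 = 1/(1 + e^(-k*(x-x0)))
Solving: e^(-k*(x-x0)) = 1/3
x = x0 + ln(3)/k
ln(3) = 1.0986
x = 50 + 1.0986/1.3
= 50 + 0.8451
= 50.85


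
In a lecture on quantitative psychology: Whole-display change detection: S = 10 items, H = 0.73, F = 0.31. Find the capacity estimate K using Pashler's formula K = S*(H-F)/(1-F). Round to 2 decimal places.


K = S * (H - F) / (1 - F)
H - F = 0.42
1 - F = 0.69
K = 10 * 0.42 / 0.69
= 6.09


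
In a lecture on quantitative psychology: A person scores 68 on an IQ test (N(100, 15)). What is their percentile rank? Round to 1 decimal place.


z = (IQ - mean) / SD
z = (68 - 100) / 15 = -2.1333
Percentile = Phi(-2.1333) * 100
Phi(-2.1333) = 0.01645
= 1.6


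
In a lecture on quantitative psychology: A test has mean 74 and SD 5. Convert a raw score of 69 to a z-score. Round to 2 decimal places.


z = (X - mu) / sigma
= (69 - 74) / 5
= -5 / 5
= -1.00


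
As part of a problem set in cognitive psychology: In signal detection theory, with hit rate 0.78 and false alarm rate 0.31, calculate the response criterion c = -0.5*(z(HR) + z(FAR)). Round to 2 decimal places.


c = -0.5 * (z(HR) + z(FAR))
z(0.78) = 0.7722
z(0.31) = -0.4959
c = -0.5 * (0.7722 + -0.4959)
= -0.5 * 0.2763
= -0.14


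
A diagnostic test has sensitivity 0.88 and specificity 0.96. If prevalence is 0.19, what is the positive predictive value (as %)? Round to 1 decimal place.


PPV = (sens * prev) / (sens * prev + (1-spec) * (1-prev))
Numerator = 0.88 * 0.19 = 0.1672
P(positive and no disease) = (1 - spec) * (1 - prev) = (1 - 0.96) * (1 - 0.19) = 0.0324
Denominator = 0.1672 + 0.0324 = 0.1996
PPV = 0.1672 / 0.1996 = 0.837675
As percentage = 83.8


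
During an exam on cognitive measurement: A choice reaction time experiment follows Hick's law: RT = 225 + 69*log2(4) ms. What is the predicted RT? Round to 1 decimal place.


RT = 225 + 69 * log2(4)
log2(4) = 2.0
RT = 225 + 69 * 2.0
= 225 + 138.0
= 363.0 ms


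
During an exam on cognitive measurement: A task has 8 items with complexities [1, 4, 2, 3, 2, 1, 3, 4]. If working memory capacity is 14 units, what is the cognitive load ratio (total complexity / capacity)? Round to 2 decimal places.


Total complexity = 1 + 4 + 2 + 3 + 2 + 1 + 3 + 4 = 20
Load = total / capacity = 20 / 14
= 1.43


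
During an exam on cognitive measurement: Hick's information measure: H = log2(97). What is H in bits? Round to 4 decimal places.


H = log2(n)
H = log2(97)
= 6.5999


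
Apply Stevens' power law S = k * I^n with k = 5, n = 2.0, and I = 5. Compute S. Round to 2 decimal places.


S = 5 * 5^2.0
5^2.0 = 25.0
S = 5 * 25.0
= 125.00


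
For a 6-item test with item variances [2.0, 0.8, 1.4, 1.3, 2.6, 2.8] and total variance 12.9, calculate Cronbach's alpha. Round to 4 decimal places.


alpha = (k/(k-1)) * (1 - sum(s_i^2)/s_total^2)
sum(item variances) = 10.9
k/(k-1) = 6/5 = 1.2
1 - 10.9/12.9 = 1 - 0.844961 = 0.155039
alpha = 1.2 * 0.155039
= 0.1860


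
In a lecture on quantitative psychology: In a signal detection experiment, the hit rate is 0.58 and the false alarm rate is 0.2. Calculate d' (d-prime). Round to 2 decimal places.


d' = z(HR) - z(FAR)
z(0.58) = 0.2019
z(0.2) = -0.8416
d' = 0.2019 - -0.8416
= 1.04


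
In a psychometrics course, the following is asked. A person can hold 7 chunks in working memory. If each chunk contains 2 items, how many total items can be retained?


Total items = chunks * items_per_chunk
= 7 * 2
= 14


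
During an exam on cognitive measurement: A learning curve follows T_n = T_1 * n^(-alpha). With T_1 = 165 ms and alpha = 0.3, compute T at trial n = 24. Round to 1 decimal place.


T_n = 165 * 24^(-0.3)
24^(-0.3) = 0.385422
T_n = 165 * 0.385422
= 63.6 ms


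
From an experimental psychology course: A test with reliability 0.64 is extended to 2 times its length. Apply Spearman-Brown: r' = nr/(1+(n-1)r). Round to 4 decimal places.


r_new = n*r / (1 + (n-1)*r)
Numerator = 2 * 0.64 = 1.28
Denominator = 1 + 1 * 0.64 = 1.64
r_new = 1.28 / 1.64
= 0.7805


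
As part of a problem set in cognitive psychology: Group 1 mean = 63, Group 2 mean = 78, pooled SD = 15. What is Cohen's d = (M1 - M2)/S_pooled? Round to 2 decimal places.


Cohen's d = (M1 - M2) / S_pooled
= (63 - 78) / 15
= -15 / 15
= -1.00


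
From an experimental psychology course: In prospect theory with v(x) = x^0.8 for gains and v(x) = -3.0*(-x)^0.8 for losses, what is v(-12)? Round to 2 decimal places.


Since x = -12 < 0, use v(x) = -lambda*(-x)^alpha
(-x) = 12
12^0.8 = 7.3004
v(-12) = -3.0 * 7.3004
= -21.90


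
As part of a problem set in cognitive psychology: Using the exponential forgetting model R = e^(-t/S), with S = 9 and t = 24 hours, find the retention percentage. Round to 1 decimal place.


R = e^(-t/S)
-t/S = -24/9 = -2.666667
R = e^(-2.666667) = 0.069483
Percentage = 0.069483 * 100
= 6.9


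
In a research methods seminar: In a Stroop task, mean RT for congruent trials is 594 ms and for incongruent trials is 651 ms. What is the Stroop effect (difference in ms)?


Stroop effect = RT(incongruent) - RT(congruent)
= 651 - 594
= 57 ms


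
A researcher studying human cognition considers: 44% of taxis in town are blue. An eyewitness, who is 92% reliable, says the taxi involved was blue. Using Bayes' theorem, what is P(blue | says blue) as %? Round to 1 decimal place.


P(blue | says blue) = P(says blue | blue)*P(blue) / [P(says blue | blue)*P(blue) + P(says blue | not blue)*P(not blue)]
Numerator = 0.92 * 0.44 = 0.4048
False identification = 0.08 * 0.56 = 0.0448
P = 0.4048 / (0.4048 + 0.0448)
= 0.4048 / 0.4496
As percentage = 90.0


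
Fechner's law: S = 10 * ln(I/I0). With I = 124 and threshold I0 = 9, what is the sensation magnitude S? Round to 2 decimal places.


S = 10 * ln(124/9)
I/I0 = 13.777778
ln(13.777778) = 2.6231
S = 10 * 2.6231
= 26.23


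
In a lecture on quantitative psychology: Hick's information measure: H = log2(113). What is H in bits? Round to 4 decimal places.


H = log2(n)
H = log2(113)
= 6.8202


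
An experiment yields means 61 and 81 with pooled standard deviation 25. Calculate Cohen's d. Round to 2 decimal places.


Cohen's d = (M1 - M2) / S_pooled
= (61 - 81) / 25
= -20 / 25
= -0.80


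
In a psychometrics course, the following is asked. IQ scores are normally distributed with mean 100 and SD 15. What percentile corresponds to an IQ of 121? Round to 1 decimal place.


z = (IQ - mean) / SD
z = (121 - 100) / 15 = 1.4
Percentile = Phi(1.4) * 100
Phi(1.4) = 0.919243
= 91.9


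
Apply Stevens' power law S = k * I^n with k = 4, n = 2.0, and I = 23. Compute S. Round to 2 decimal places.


S = 4 * 23^2.0
23^2.0 = 529.0
S = 4 * 529.0
= 2116.00


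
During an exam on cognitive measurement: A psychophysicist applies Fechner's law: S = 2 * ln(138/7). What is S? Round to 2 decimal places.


S = 2 * ln(138/7)
I/I0 = 19.714286
ln(19.714286) = 2.9813
S = 2 * 2.9813
= 5.96


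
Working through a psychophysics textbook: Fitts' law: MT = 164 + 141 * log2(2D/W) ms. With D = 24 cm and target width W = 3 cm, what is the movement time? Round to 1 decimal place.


MT = 164 + 141 * log2(2*24/3)
2D/W = 16.0
log2(16.0) = 4.0
MT = 164 + 141 * 4.0
= 728.0 ms
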